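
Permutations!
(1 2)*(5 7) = [0, 2, 1, 3, 4, 7, 6, 5] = (1 2)(5 7)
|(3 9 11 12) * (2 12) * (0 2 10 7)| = |(0 2 12 3 9 11 10 7)| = 8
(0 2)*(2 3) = (0 3 2) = [3, 1, 0, 2]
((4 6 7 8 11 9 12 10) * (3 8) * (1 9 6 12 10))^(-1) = ((1 9 10 4 12)(3 8 11 6 7))^(-1) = (1 12 4 10 9)(3 7 6 11 8)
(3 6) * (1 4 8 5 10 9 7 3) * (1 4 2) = (1 2)(3 6 4 8 5 10 9 7) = [0, 2, 1, 6, 8, 10, 4, 3, 5, 7, 9]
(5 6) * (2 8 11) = (2 8 11)(5 6) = [0, 1, 8, 3, 4, 6, 5, 7, 11, 9, 10, 2]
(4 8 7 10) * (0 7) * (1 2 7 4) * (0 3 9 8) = [4, 2, 7, 9, 0, 5, 6, 10, 3, 8, 1] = (0 4)(1 2 7 10)(3 9 8)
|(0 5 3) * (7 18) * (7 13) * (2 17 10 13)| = 6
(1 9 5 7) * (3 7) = (1 9 5 3 7) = [0, 9, 2, 7, 4, 3, 6, 1, 8, 5]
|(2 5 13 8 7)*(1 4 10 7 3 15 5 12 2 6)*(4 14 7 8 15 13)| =28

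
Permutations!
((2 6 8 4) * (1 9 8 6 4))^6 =(9)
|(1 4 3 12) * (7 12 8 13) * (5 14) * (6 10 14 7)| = |(1 4 3 8 13 6 10 14 5 7 12)| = 11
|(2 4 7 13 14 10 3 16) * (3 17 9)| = 10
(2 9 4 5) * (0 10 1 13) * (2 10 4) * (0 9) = [4, 13, 0, 3, 5, 10, 6, 7, 8, 2, 1, 11, 12, 9] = (0 4 5 10 1 13 9 2)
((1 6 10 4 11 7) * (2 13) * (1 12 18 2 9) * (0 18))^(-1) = ((0 18 2 13 9 1 6 10 4 11 7 12))^(-1) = (0 12 7 11 4 10 6 1 9 13 2 18)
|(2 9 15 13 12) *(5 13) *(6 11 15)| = 8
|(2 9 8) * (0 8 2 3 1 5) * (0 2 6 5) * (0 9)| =8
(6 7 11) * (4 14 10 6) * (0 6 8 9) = (0 6 7 11 4 14 10 8 9) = [6, 1, 2, 3, 14, 5, 7, 11, 9, 0, 8, 4, 12, 13, 10]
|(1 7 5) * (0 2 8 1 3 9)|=8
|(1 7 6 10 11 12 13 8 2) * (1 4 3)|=|(1 7 6 10 11 12 13 8 2 4 3)|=11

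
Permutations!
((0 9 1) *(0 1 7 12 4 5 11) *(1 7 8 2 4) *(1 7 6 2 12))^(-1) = ((0 9 8 12 7 1 6 2 4 5 11))^(-1) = (0 11 5 4 2 6 1 7 12 8 9)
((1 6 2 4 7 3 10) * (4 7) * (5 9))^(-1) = (1 10 3 7 2 6)(5 9) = ((1 6 2 7 3 10)(5 9))^(-1)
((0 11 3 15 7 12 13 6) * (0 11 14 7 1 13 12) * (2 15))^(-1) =(0 7 14)(1 15 2 3 11 6 13) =((0 14 7)(1 13 6 11 3 2 15))^(-1)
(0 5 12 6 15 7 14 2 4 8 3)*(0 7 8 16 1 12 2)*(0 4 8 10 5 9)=(0 9)(1 12 6 15 10 5 2 8 3 7 14 4 16)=[9, 12, 8, 7, 16, 2, 15, 14, 3, 0, 5, 11, 6, 13, 4, 10, 1]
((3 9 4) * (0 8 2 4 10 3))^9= (10)(0 8 2 4)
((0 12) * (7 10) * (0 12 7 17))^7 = (0 17 10 7)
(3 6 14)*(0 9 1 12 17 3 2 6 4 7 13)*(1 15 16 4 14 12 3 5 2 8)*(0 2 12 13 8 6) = [9, 3, 0, 14, 7, 12, 13, 8, 1, 15, 10, 11, 17, 2, 6, 16, 4, 5] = (0 9 15 16 4 7 8 1 3 14 6 13 2)(5 12 17)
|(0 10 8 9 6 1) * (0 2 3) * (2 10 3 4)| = 10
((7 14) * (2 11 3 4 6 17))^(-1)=((2 11 3 4 6 17)(7 14))^(-1)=(2 17 6 4 3 11)(7 14)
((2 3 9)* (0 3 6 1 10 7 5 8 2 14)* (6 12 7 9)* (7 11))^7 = (14)(2 12 11 7 5 8)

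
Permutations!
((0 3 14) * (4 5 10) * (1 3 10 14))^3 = (0 5 10 14 4)(1 3)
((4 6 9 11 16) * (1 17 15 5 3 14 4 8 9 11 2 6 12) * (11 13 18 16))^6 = (1 4 3 15)(2 9 8 16 18 13 6)(5 17 12 14)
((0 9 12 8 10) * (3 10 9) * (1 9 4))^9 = ((0 3 10)(1 9 12 8 4))^9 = (1 4 8 12 9)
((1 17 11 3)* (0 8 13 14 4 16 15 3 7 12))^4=(0 4 1 12 14 3 7 13 15 11 8 16 17)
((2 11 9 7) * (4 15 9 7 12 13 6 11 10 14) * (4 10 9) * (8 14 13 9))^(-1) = ((2 8 14 10 13 6 11 7)(4 15)(9 12))^(-1) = (2 7 11 6 13 10 14 8)(4 15)(9 12)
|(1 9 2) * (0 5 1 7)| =6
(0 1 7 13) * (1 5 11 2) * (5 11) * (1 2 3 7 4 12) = (0 11 3 7 13)(1 4 12) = [11, 4, 2, 7, 12, 5, 6, 13, 8, 9, 10, 3, 1, 0]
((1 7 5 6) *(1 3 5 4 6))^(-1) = ((1 7 4 6 3 5))^(-1) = (1 5 3 6 4 7)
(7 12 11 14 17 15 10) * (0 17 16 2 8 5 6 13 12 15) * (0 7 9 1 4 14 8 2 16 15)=[17, 4, 2, 3, 14, 6, 13, 0, 5, 1, 9, 8, 11, 12, 15, 10, 16, 7]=(0 17 7)(1 4 14 15 10 9)(5 6 13 12 11 8)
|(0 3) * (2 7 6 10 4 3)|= 7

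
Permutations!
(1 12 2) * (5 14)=(1 12 2)(5 14)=[0, 12, 1, 3, 4, 14, 6, 7, 8, 9, 10, 11, 2, 13, 5]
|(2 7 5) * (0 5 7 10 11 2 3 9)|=|(0 5 3 9)(2 10 11)|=12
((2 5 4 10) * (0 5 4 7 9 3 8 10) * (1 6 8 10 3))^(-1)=(0 4 2 10 3 8 6 1 9 7 5)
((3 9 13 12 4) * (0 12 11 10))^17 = (0 12 4 3 9 13 11 10)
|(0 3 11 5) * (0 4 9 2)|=|(0 3 11 5 4 9 2)|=7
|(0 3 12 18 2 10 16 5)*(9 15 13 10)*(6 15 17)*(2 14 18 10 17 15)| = 6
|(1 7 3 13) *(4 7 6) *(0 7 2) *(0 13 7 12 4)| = 14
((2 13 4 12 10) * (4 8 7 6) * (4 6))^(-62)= ((2 13 8 7 4 12 10))^(-62)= (2 13 8 7 4 12 10)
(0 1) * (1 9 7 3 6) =(0 9 7 3 6 1) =[9, 0, 2, 6, 4, 5, 1, 3, 8, 7]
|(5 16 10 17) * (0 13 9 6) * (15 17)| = 20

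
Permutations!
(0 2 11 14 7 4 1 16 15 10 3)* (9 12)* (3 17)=[2, 16, 11, 0, 1, 5, 6, 4, 8, 12, 17, 14, 9, 13, 7, 10, 15, 3]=(0 2 11 14 7 4 1 16 15 10 17 3)(9 12)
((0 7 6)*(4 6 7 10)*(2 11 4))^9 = (0 11)(2 6)(4 10)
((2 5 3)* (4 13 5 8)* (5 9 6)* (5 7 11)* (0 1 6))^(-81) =(0 7 3 4)(1 11 2 13)(5 8 9 6)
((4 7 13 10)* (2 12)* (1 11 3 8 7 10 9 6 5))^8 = (1 5 6 9 13 7 8 3 11)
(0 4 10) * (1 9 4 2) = (0 2 1 9 4 10) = [2, 9, 1, 3, 10, 5, 6, 7, 8, 4, 0]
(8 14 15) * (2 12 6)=(2 12 6)(8 14 15)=[0, 1, 12, 3, 4, 5, 2, 7, 14, 9, 10, 11, 6, 13, 15, 8]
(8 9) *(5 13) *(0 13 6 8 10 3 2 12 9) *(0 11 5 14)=(0 13 14)(2 12 9 10 3)(5 6 8 11)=[13, 1, 12, 2, 4, 6, 8, 7, 11, 10, 3, 5, 9, 14, 0]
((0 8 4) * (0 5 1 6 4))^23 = (0 8)(1 5 4 6)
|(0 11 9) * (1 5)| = 6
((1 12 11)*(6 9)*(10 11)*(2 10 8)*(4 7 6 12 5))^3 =((1 5 4 7 6 9 12 8 2 10 11))^3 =(1 7 12 10 5 6 8 11 4 9 2)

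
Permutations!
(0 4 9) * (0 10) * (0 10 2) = [4, 1, 0, 3, 9, 5, 6, 7, 8, 2, 10] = (10)(0 4 9 2)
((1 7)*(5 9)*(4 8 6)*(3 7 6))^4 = ((1 6 4 8 3 7)(5 9))^4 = (9)(1 3 4)(6 7 8)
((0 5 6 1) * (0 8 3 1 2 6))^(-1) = (0 5)(1 3 8)(2 6)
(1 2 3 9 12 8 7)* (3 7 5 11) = (1 2 7)(3 9 12 8 5 11) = [0, 2, 7, 9, 4, 11, 6, 1, 5, 12, 10, 3, 8]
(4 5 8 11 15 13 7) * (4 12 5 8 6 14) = (4 8 11 15 13 7 12 5 6 14) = [0, 1, 2, 3, 8, 6, 14, 12, 11, 9, 10, 15, 5, 7, 4, 13]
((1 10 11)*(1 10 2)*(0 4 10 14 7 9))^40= (0 7 11 4 9 14 10)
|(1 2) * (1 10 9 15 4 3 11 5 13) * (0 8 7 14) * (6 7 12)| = 30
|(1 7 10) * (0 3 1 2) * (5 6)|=6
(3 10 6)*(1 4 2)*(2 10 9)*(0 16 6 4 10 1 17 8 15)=(0 16 6 3 9 2 17 8 15)(1 10 4)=[16, 10, 17, 9, 1, 5, 3, 7, 15, 2, 4, 11, 12, 13, 14, 0, 6, 8]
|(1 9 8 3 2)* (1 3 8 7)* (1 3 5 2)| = |(1 9 7 3)(2 5)| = 4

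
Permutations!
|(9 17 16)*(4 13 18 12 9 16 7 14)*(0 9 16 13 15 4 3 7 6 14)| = |(0 9 17 6 14 3 7)(4 15)(12 16 13 18)| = 28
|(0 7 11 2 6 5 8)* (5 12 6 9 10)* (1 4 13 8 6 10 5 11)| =|(0 7 1 4 13 8)(2 9 5 6 12 10 11)| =42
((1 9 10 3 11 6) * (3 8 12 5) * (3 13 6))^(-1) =((1 9 10 8 12 5 13 6)(3 11))^(-1) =(1 6 13 5 12 8 10 9)(3 11)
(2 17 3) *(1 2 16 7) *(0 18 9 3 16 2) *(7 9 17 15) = [18, 0, 15, 2, 4, 5, 6, 1, 8, 3, 10, 11, 12, 13, 14, 7, 9, 16, 17] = (0 18 17 16 9 3 2 15 7 1)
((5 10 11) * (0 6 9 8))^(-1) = (0 8 9 6)(5 11 10)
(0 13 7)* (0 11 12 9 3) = (0 13 7 11 12 9 3) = [13, 1, 2, 0, 4, 5, 6, 11, 8, 3, 10, 12, 9, 7]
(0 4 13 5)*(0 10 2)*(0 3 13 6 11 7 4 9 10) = [9, 1, 3, 13, 6, 0, 11, 4, 8, 10, 2, 7, 12, 5] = (0 9 10 2 3 13 5)(4 6 11 7)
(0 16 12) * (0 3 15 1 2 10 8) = [16, 2, 10, 15, 4, 5, 6, 7, 0, 9, 8, 11, 3, 13, 14, 1, 12] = (0 16 12 3 15 1 2 10 8)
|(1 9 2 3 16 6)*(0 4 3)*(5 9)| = 9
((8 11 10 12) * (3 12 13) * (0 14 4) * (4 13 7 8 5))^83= ((0 14 13 3 12 5 4)(7 8 11 10))^83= (0 4 5 12 3 13 14)(7 10 11 8)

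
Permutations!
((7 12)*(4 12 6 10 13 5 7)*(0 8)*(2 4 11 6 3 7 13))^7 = (0 8)(2 4 12 11 6 10)(3 7)(5 13)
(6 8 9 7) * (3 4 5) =(3 4 5)(6 8 9 7) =[0, 1, 2, 4, 5, 3, 8, 6, 9, 7]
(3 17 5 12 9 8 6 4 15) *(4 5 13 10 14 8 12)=(3 17 13 10 14 8 6 5 4 15)(9 12)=[0, 1, 2, 17, 15, 4, 5, 7, 6, 12, 14, 11, 9, 10, 8, 3, 16, 13]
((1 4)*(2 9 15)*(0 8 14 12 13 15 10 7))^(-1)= ((0 8 14 12 13 15 2 9 10 7)(1 4))^(-1)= (0 7 10 9 2 15 13 12 14 8)(1 4)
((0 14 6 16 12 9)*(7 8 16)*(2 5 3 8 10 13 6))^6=((0 14 2 5 3 8 16 12 9)(6 7 10 13))^6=(0 16 5)(2 9 8)(3 14 12)(6 10)(7 13)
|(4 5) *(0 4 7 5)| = |(0 4)(5 7)| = 2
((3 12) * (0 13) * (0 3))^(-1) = ((0 13 3 12))^(-1) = (0 12 3 13)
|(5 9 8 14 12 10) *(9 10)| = 4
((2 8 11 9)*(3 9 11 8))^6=(11)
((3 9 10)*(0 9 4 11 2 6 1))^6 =((0 9 10 3 4 11 2 6 1))^6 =(0 2 3)(1 11 10)(4 9 6)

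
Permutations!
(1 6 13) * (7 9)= (1 6 13)(7 9)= [0, 6, 2, 3, 4, 5, 13, 9, 8, 7, 10, 11, 12, 1]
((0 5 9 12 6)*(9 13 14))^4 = (0 9 5 12 13 6 14)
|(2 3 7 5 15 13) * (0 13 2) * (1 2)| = |(0 13)(1 2 3 7 5 15)| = 6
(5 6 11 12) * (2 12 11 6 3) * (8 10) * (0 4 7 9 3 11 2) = [4, 1, 12, 0, 7, 11, 6, 9, 10, 3, 8, 2, 5] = (0 4 7 9 3)(2 12 5 11)(8 10)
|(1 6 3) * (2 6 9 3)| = |(1 9 3)(2 6)| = 6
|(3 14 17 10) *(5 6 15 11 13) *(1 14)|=|(1 14 17 10 3)(5 6 15 11 13)|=5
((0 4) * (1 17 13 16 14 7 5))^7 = ((0 4)(1 17 13 16 14 7 5))^7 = (17)(0 4)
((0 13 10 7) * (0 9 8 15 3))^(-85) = ((0 13 10 7 9 8 15 3))^(-85) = (0 7 15 13 9 3 10 8)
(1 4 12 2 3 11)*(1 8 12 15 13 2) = (1 4 15 13 2 3 11 8 12) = [0, 4, 3, 11, 15, 5, 6, 7, 12, 9, 10, 8, 1, 2, 14, 13]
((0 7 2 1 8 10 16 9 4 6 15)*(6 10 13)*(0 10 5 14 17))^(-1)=(0 17 14 5 4 9 16 10 15 6 13 8 1 2 7)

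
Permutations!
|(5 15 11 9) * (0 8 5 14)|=|(0 8 5 15 11 9 14)|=7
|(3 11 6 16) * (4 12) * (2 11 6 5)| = 6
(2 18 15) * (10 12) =(2 18 15)(10 12) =[0, 1, 18, 3, 4, 5, 6, 7, 8, 9, 12, 11, 10, 13, 14, 2, 16, 17, 15]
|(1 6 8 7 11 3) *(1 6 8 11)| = |(1 8 7)(3 6 11)| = 3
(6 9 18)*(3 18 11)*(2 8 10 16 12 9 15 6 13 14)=(2 8 10 16 12 9 11 3 18 13 14)(6 15)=[0, 1, 8, 18, 4, 5, 15, 7, 10, 11, 16, 3, 9, 14, 2, 6, 12, 17, 13]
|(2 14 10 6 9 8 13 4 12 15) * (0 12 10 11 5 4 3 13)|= 12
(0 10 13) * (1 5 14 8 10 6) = [6, 5, 2, 3, 4, 14, 1, 7, 10, 9, 13, 11, 12, 0, 8] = (0 6 1 5 14 8 10 13)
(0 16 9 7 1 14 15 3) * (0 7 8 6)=(0 16 9 8 6)(1 14 15 3 7)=[16, 14, 2, 7, 4, 5, 0, 1, 6, 8, 10, 11, 12, 13, 15, 3, 9]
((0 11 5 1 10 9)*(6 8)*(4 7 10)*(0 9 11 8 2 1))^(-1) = (0 5 11 10 7 4 1 2 6 8)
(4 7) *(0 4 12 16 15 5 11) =[4, 1, 2, 3, 7, 11, 6, 12, 8, 9, 10, 0, 16, 13, 14, 5, 15] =(0 4 7 12 16 15 5 11)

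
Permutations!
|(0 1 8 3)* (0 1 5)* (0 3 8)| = 4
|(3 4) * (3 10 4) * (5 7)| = |(4 10)(5 7)| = 2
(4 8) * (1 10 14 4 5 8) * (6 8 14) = (1 10 6 8 5 14 4) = [0, 10, 2, 3, 1, 14, 8, 7, 5, 9, 6, 11, 12, 13, 4]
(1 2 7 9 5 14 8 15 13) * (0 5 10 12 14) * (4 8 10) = (0 5)(1 2 7 9 4 8 15 13)(10 12 14) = [5, 2, 7, 3, 8, 0, 6, 9, 15, 4, 12, 11, 14, 1, 10, 13]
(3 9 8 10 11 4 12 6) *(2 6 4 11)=[0, 1, 6, 9, 12, 5, 3, 7, 10, 8, 2, 11, 4]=(2 6 3 9 8 10)(4 12)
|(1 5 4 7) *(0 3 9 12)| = 4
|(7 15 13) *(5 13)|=|(5 13 7 15)|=4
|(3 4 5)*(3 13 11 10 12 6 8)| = |(3 4 5 13 11 10 12 6 8)| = 9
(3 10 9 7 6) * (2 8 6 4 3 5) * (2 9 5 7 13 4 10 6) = (2 8)(3 6 7 10 5 9 13 4) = [0, 1, 8, 6, 3, 9, 7, 10, 2, 13, 5, 11, 12, 4]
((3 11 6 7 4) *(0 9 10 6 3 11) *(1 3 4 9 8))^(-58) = ((0 8 1 3)(4 11)(6 7 9 10))^(-58) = (11)(0 1)(3 8)(6 9)(7 10)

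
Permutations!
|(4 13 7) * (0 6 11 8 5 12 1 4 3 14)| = |(0 6 11 8 5 12 1 4 13 7 3 14)| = 12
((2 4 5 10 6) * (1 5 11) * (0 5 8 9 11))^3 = (0 6)(1 11 9 8)(2 5)(4 10)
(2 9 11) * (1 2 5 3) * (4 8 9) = [0, 2, 4, 1, 8, 3, 6, 7, 9, 11, 10, 5] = (1 2 4 8 9 11 5 3)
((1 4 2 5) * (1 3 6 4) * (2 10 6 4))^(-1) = ((2 5 3 4 10 6))^(-1) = (2 6 10 4 3 5)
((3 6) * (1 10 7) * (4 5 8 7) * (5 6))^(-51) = ((1 10 4 6 3 5 8 7))^(-51) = (1 5 4 7 3 10 8 6)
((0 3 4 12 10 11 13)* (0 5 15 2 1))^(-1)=(0 1 2 15 5 13 11 10 12 4 3)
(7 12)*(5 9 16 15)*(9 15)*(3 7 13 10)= [0, 1, 2, 7, 4, 15, 6, 12, 8, 16, 3, 11, 13, 10, 14, 5, 9]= (3 7 12 13 10)(5 15)(9 16)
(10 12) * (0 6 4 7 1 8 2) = (0 6 4 7 1 8 2)(10 12) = [6, 8, 0, 3, 7, 5, 4, 1, 2, 9, 12, 11, 10]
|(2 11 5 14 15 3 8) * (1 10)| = |(1 10)(2 11 5 14 15 3 8)| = 14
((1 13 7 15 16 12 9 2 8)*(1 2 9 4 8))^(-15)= (1 15 4)(2 7 12)(8 13 16)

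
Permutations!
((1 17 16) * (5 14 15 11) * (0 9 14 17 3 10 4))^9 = (0 3 17 15)(1 5 14 4)(9 10 16 11)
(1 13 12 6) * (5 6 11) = (1 13 12 11 5 6) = [0, 13, 2, 3, 4, 6, 1, 7, 8, 9, 10, 5, 11, 12]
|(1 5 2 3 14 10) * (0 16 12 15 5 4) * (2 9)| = 12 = |(0 16 12 15 5 9 2 3 14 10 1 4)|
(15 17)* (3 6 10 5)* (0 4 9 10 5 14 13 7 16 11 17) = [4, 1, 2, 6, 9, 3, 5, 16, 8, 10, 14, 17, 12, 7, 13, 0, 11, 15] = (0 4 9 10 14 13 7 16 11 17 15)(3 6 5)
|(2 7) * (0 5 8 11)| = 4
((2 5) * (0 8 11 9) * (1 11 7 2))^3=(0 2 11 8 5 9 7 1)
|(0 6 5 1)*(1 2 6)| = 6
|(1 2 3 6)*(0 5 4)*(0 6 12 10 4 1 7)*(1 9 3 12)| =|(0 5 9 3 1 2 12 10 4 6 7)| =11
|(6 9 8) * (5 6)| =4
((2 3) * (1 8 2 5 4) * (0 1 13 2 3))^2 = (0 8 5 13)(1 3 4 2)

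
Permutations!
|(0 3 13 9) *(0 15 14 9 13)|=6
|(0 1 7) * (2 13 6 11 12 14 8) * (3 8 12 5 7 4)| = 22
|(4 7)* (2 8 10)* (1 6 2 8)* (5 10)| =|(1 6 2)(4 7)(5 10 8)| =6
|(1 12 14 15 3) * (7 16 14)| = 7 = |(1 12 7 16 14 15 3)|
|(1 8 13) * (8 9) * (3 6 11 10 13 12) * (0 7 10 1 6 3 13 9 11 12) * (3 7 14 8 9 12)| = 6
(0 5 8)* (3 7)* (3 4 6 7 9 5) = (0 3 9 5 8)(4 6 7) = [3, 1, 2, 9, 6, 8, 7, 4, 0, 5]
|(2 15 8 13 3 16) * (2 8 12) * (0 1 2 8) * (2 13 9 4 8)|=|(0 1 13 3 16)(2 15 12)(4 8 9)|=15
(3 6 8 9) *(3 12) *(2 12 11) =[0, 1, 12, 6, 4, 5, 8, 7, 9, 11, 10, 2, 3] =(2 12 3 6 8 9 11)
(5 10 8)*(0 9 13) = (0 9 13)(5 10 8) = [9, 1, 2, 3, 4, 10, 6, 7, 5, 13, 8, 11, 12, 0]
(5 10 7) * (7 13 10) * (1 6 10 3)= (1 6 10 13 3)(5 7)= [0, 6, 2, 1, 4, 7, 10, 5, 8, 9, 13, 11, 12, 3]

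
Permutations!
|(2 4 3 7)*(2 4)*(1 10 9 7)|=|(1 10 9 7 4 3)|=6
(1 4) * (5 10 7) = (1 4)(5 10 7) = [0, 4, 2, 3, 1, 10, 6, 5, 8, 9, 7]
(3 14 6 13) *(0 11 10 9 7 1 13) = [11, 13, 2, 14, 4, 5, 0, 1, 8, 7, 9, 10, 12, 3, 6] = (0 11 10 9 7 1 13 3 14 6)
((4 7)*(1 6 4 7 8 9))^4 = ((1 6 4 8 9))^4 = (1 9 8 4 6)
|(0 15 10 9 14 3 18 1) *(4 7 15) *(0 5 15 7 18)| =|(0 4 18 1 5 15 10 9 14 3)| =10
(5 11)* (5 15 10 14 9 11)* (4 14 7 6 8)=(4 14 9 11 15 10 7 6 8)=[0, 1, 2, 3, 14, 5, 8, 6, 4, 11, 7, 15, 12, 13, 9, 10]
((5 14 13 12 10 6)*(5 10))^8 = ((5 14 13 12)(6 10))^8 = (14)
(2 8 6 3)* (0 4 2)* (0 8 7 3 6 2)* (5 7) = (0 4)(2 5 7 3 8) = [4, 1, 5, 8, 0, 7, 6, 3, 2]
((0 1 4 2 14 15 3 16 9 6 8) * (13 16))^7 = (0 13 4 9 14 8 3 1 16 2 6 15)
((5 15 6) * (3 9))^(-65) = (3 9)(5 15 6)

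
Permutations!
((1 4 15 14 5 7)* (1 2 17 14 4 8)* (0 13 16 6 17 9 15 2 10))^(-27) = (17)(1 8)(2 9 15 4)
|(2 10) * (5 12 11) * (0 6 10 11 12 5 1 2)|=3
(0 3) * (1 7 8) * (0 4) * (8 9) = (0 3 4)(1 7 9 8) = [3, 7, 2, 4, 0, 5, 6, 9, 1, 8]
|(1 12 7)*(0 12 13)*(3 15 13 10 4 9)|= |(0 12 7 1 10 4 9 3 15 13)|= 10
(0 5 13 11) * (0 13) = (0 5)(11 13) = [5, 1, 2, 3, 4, 0, 6, 7, 8, 9, 10, 13, 12, 11]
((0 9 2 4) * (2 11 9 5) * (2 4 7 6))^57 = ((0 5 4)(2 7 6)(9 11))^57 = (9 11)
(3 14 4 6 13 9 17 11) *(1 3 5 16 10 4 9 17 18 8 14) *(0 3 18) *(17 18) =[3, 17, 2, 1, 6, 16, 13, 7, 14, 0, 4, 5, 12, 18, 9, 15, 10, 11, 8] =(0 3 1 17 11 5 16 10 4 6 13 18 8 14 9)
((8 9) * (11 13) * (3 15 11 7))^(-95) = ((3 15 11 13 7)(8 9))^(-95) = (15)(8 9)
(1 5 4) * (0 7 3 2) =(0 7 3 2)(1 5 4) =[7, 5, 0, 2, 1, 4, 6, 3]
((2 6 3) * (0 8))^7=(0 8)(2 6 3)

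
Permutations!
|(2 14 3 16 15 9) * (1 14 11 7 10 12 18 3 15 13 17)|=|(1 14 15 9 2 11 7 10 12 18 3 16 13 17)|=14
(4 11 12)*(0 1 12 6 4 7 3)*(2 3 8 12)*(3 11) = [1, 2, 11, 0, 3, 5, 4, 8, 12, 9, 10, 6, 7] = (0 1 2 11 6 4 3)(7 8 12)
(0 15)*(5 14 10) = (0 15)(5 14 10) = [15, 1, 2, 3, 4, 14, 6, 7, 8, 9, 5, 11, 12, 13, 10, 0]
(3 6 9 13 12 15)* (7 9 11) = (3 6 11 7 9 13 12 15) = [0, 1, 2, 6, 4, 5, 11, 9, 8, 13, 10, 7, 15, 12, 14, 3]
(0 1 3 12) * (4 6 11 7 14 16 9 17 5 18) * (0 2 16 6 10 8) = [1, 3, 16, 12, 10, 18, 11, 14, 0, 17, 8, 7, 2, 13, 6, 15, 9, 5, 4] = (0 1 3 12 2 16 9 17 5 18 4 10 8)(6 11 7 14)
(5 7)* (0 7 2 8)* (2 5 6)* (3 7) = (0 3 7 6 2 8) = [3, 1, 8, 7, 4, 5, 2, 6, 0]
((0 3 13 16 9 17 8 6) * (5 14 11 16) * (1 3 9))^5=(17)(1 11 5 3 16 14 13)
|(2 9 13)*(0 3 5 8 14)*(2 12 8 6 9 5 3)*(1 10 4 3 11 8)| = 14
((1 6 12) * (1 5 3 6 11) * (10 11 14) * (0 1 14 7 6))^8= ((0 1 7 6 12 5 3)(10 11 14))^8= (0 1 7 6 12 5 3)(10 14 11)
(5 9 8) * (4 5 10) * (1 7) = (1 7)(4 5 9 8 10) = [0, 7, 2, 3, 5, 9, 6, 1, 10, 8, 4]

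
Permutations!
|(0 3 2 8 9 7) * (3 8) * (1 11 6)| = |(0 8 9 7)(1 11 6)(2 3)| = 12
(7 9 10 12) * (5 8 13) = (5 8 13)(7 9 10 12) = [0, 1, 2, 3, 4, 8, 6, 9, 13, 10, 12, 11, 7, 5]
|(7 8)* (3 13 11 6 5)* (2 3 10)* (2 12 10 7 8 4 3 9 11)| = |(2 9 11 6 5 7 4 3 13)(10 12)| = 18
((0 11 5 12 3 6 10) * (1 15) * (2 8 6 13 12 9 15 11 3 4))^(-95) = (15)(0 4 10 12 6 13 8 3 2)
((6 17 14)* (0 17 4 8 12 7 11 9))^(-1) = ((0 17 14 6 4 8 12 7 11 9))^(-1) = (0 9 11 7 12 8 4 6 14 17)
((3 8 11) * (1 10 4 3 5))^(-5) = ((1 10 4 3 8 11 5))^(-5) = (1 4 8 5 10 3 11)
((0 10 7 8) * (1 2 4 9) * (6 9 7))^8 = ((0 10 6 9 1 2 4 7 8))^8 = (0 8 7 4 2 1 9 6 10)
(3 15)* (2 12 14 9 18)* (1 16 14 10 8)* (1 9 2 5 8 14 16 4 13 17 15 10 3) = (1 4 13 17 15)(2 12 3 10 14)(5 8 9 18) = [0, 4, 12, 10, 13, 8, 6, 7, 9, 18, 14, 11, 3, 17, 2, 1, 16, 15, 5]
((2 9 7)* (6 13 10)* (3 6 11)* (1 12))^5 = ((1 12)(2 9 7)(3 6 13 10 11))^5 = (13)(1 12)(2 7 9)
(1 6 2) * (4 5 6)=(1 4 5 6 2)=[0, 4, 1, 3, 5, 6, 2]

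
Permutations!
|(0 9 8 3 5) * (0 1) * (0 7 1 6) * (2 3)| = |(0 9 8 2 3 5 6)(1 7)| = 14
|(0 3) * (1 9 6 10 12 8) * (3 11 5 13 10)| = 11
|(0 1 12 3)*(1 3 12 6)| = |(12)(0 3)(1 6)| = 2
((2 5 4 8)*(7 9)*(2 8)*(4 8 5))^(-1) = (2 4)(5 8)(7 9)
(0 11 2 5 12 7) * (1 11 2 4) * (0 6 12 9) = (0 2 5 9)(1 11 4)(6 12 7) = [2, 11, 5, 3, 1, 9, 12, 6, 8, 0, 10, 4, 7]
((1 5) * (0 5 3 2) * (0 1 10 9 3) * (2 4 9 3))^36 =(0 4)(1 3)(2 10)(5 9)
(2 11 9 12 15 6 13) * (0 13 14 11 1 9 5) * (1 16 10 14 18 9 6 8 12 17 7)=[13, 6, 16, 3, 4, 0, 18, 1, 12, 17, 14, 5, 15, 2, 11, 8, 10, 7, 9]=(0 13 2 16 10 14 11 5)(1 6 18 9 17 7)(8 12 15)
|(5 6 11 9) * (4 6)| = 5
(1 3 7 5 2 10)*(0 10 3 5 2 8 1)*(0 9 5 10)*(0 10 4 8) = (0 10 9 5)(1 4 8)(2 3 7) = [10, 4, 3, 7, 8, 0, 6, 2, 1, 5, 9]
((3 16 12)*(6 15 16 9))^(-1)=((3 9 6 15 16 12))^(-1)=(3 12 16 15 6 9)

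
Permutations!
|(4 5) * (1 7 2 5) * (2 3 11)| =7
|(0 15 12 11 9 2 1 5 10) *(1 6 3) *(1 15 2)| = 11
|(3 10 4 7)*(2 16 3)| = |(2 16 3 10 4 7)| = 6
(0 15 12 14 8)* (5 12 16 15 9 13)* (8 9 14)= (0 14 9 13 5 12 8)(15 16)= [14, 1, 2, 3, 4, 12, 6, 7, 0, 13, 10, 11, 8, 5, 9, 16, 15]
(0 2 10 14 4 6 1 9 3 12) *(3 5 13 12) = (0 2 10 14 4 6 1 9 5 13 12) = [2, 9, 10, 3, 6, 13, 1, 7, 8, 5, 14, 11, 0, 12, 4]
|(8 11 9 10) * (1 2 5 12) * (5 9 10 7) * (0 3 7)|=|(0 3 7 5 12 1 2 9)(8 11 10)|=24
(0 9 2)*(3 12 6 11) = [9, 1, 0, 12, 4, 5, 11, 7, 8, 2, 10, 3, 6] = (0 9 2)(3 12 6 11)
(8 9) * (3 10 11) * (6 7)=(3 10 11)(6 7)(8 9)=[0, 1, 2, 10, 4, 5, 7, 6, 9, 8, 11, 3]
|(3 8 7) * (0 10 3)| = 5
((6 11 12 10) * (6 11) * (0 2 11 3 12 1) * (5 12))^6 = ((0 2 11 1)(3 5 12 10))^6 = (0 11)(1 2)(3 12)(5 10)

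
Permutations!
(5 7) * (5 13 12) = (5 7 13 12) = [0, 1, 2, 3, 4, 7, 6, 13, 8, 9, 10, 11, 5, 12]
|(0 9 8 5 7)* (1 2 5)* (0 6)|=|(0 9 8 1 2 5 7 6)|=8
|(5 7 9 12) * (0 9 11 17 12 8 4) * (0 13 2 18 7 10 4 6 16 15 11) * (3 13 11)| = |(0 9 8 6 16 15 3 13 2 18 7)(4 11 17 12 5 10)| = 66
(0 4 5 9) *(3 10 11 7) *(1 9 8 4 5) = (0 5 8 4 1 9)(3 10 11 7) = [5, 9, 2, 10, 1, 8, 6, 3, 4, 0, 11, 7]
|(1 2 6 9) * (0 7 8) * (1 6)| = 6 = |(0 7 8)(1 2)(6 9)|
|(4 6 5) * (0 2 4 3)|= |(0 2 4 6 5 3)|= 6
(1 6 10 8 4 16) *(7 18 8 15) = (1 6 10 15 7 18 8 4 16) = [0, 6, 2, 3, 16, 5, 10, 18, 4, 9, 15, 11, 12, 13, 14, 7, 1, 17, 8]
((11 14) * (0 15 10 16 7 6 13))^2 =(0 10 7 13 15 16 6)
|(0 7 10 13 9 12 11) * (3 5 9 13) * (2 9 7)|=20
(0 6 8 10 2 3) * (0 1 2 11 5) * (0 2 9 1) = (0 6 8 10 11 5 2 3)(1 9) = [6, 9, 3, 0, 4, 2, 8, 7, 10, 1, 11, 5]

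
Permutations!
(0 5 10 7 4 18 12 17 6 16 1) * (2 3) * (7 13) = (0 5 10 13 7 4 18 12 17 6 16 1)(2 3) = [5, 0, 3, 2, 18, 10, 16, 4, 8, 9, 13, 11, 17, 7, 14, 15, 1, 6, 12]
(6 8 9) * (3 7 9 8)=(3 7 9 6)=[0, 1, 2, 7, 4, 5, 3, 9, 8, 6]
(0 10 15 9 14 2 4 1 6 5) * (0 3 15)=[10, 6, 4, 15, 1, 3, 5, 7, 8, 14, 0, 11, 12, 13, 2, 9]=(0 10)(1 6 5 3 15 9 14 2 4)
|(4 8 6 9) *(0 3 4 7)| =7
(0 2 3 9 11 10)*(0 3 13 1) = (0 2 13 1)(3 9 11 10) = [2, 0, 13, 9, 4, 5, 6, 7, 8, 11, 3, 10, 12, 1]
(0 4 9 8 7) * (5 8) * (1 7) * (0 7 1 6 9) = [4, 1, 2, 3, 0, 8, 9, 7, 6, 5] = (0 4)(5 8 6 9)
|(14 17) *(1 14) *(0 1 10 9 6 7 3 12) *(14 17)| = |(0 1 17 10 9 6 7 3 12)| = 9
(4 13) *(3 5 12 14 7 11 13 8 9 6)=(3 5 12 14 7 11 13 4 8 9 6)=[0, 1, 2, 5, 8, 12, 3, 11, 9, 6, 10, 13, 14, 4, 7]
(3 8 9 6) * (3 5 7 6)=(3 8 9)(5 7 6)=[0, 1, 2, 8, 4, 7, 5, 6, 9, 3]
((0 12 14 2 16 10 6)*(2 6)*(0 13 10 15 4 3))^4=(0 13 15 12 10 4 14 2 3 6 16)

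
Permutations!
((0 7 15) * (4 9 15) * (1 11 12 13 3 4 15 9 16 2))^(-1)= (0 15 7)(1 2 16 4 3 13 12 11)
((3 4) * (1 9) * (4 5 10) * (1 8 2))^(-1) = ((1 9 8 2)(3 5 10 4))^(-1) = (1 2 8 9)(3 4 10 5)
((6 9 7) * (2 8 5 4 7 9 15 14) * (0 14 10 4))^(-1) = ((0 14 2 8 5)(4 7 6 15 10))^(-1) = (0 5 8 2 14)(4 10 15 6 7)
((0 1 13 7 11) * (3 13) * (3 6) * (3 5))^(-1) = (0 11 7 13 3 5 6 1)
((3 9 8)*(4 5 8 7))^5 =((3 9 7 4 5 8))^5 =(3 8 5 4 7 9)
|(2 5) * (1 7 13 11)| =|(1 7 13 11)(2 5)| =4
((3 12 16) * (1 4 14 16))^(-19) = ((1 4 14 16 3 12))^(-19) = (1 12 3 16 14 4)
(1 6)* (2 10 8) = (1 6)(2 10 8) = [0, 6, 10, 3, 4, 5, 1, 7, 2, 9, 8]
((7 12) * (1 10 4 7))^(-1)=((1 10 4 7 12))^(-1)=(1 12 7 4 10)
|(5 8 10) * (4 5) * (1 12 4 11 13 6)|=|(1 12 4 5 8 10 11 13 6)|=9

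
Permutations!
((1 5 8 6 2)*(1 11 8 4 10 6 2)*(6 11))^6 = ((1 5 4 10 11 8 2 6))^6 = (1 2 11 4)(5 6 8 10)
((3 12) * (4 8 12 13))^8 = ((3 13 4 8 12))^8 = (3 8 13 12 4)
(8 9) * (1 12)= [0, 12, 2, 3, 4, 5, 6, 7, 9, 8, 10, 11, 1]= (1 12)(8 9)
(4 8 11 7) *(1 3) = (1 3)(4 8 11 7) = [0, 3, 2, 1, 8, 5, 6, 4, 11, 9, 10, 7]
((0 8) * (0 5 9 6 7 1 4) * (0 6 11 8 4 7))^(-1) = (0 6 4)(1 7)(5 8 11 9)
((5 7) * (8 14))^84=(14)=((5 7)(8 14))^84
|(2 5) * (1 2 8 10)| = 5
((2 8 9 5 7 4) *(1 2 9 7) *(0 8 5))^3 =(0 4 8 9 7) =((0 8 7 4 9)(1 2 5))^3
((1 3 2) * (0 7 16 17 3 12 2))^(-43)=(0 16 3 7 17)(1 2 12)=((0 7 16 17 3)(1 12 2))^(-43)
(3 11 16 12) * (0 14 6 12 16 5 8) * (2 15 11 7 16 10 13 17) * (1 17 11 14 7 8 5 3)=[7, 17, 15, 8, 4, 5, 12, 16, 0, 9, 13, 3, 1, 11, 6, 14, 10, 2]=(0 7 16 10 13 11 3 8)(1 17 2 15 14 6 12)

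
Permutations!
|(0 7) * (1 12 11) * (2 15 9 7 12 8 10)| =10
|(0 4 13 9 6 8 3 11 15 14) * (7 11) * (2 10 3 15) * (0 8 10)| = 30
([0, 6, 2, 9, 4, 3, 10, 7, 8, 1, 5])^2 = [0, 10, 2, 1, 4, 9, 5, 7, 8, 6, 3]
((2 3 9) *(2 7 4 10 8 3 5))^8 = (3 7 10)(4 8 9)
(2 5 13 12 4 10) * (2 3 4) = (2 5 13 12)(3 4 10) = [0, 1, 5, 4, 10, 13, 6, 7, 8, 9, 3, 11, 2, 12]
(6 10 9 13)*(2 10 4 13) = [0, 1, 10, 3, 13, 5, 4, 7, 8, 2, 9, 11, 12, 6] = (2 10 9)(4 13 6)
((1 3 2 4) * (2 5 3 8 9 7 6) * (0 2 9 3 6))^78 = ((0 2 4 1 8 3 5 6 9 7))^78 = (0 9 5 8 4)(1 2 7 6 3)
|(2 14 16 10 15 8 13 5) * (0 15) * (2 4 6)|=11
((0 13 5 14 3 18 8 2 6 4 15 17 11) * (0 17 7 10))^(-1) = ((0 13 5 14 3 18 8 2 6 4 15 7 10)(11 17))^(-1) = (0 10 7 15 4 6 2 8 18 3 14 5 13)(11 17)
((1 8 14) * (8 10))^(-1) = (1 14 8 10)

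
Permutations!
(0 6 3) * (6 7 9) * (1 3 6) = (0 7 9 1 3) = [7, 3, 2, 0, 4, 5, 6, 9, 8, 1]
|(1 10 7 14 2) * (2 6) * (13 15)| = |(1 10 7 14 6 2)(13 15)| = 6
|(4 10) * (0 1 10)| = 4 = |(0 1 10 4)|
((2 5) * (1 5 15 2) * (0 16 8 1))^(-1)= ((0 16 8 1 5)(2 15))^(-1)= (0 5 1 8 16)(2 15)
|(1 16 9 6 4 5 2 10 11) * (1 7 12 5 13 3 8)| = |(1 16 9 6 4 13 3 8)(2 10 11 7 12 5)| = 24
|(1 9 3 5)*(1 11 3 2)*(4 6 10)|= |(1 9 2)(3 5 11)(4 6 10)|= 3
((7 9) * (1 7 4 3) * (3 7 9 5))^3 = ((1 9 4 7 5 3))^3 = (1 7)(3 4)(5 9)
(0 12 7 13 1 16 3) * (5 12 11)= [11, 16, 2, 0, 4, 12, 6, 13, 8, 9, 10, 5, 7, 1, 14, 15, 3]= (0 11 5 12 7 13 1 16 3)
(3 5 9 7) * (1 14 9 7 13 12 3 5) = (1 14 9 13 12 3)(5 7) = [0, 14, 2, 1, 4, 7, 6, 5, 8, 13, 10, 11, 3, 12, 9]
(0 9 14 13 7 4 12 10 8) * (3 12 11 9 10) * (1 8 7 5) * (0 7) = (0 10)(1 8 7 4 11 9 14 13 5)(3 12) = [10, 8, 2, 12, 11, 1, 6, 4, 7, 14, 0, 9, 3, 5, 13]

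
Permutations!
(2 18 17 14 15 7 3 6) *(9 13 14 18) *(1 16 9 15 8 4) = (1 16 9 13 14 8 4)(2 15 7 3 6)(17 18) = [0, 16, 15, 6, 1, 5, 2, 3, 4, 13, 10, 11, 12, 14, 8, 7, 9, 18, 17]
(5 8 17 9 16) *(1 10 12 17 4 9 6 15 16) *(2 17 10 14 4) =(1 14 4 9)(2 17 6 15 16 5 8)(10 12) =[0, 14, 17, 3, 9, 8, 15, 7, 2, 1, 12, 11, 10, 13, 4, 16, 5, 6]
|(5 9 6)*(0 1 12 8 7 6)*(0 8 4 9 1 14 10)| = |(0 14 10)(1 12 4 9 8 7 6 5)| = 24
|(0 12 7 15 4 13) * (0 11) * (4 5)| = 8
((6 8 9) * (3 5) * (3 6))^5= ((3 5 6 8 9))^5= (9)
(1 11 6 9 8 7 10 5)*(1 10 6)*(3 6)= (1 11)(3 6 9 8 7)(5 10)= [0, 11, 2, 6, 4, 10, 9, 3, 7, 8, 5, 1]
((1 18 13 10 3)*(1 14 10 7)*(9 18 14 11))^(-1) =(1 7 13 18 9 11 3 10 14)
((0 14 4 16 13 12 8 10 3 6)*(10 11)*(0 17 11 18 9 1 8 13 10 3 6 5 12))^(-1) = ((0 14 4 16 10 6 17 11 3 5 12 13)(1 8 18 9))^(-1) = (0 13 12 5 3 11 17 6 10 16 4 14)(1 9 18 8)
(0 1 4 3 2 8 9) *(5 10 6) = [1, 4, 8, 2, 3, 10, 5, 7, 9, 0, 6] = (0 1 4 3 2 8 9)(5 10 6)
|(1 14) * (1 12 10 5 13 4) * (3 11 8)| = |(1 14 12 10 5 13 4)(3 11 8)| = 21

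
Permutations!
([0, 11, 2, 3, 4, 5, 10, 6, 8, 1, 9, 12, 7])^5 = (1 10 7 11 9 6 12)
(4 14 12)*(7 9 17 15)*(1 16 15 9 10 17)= [0, 16, 2, 3, 14, 5, 6, 10, 8, 1, 17, 11, 4, 13, 12, 7, 15, 9]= (1 16 15 7 10 17 9)(4 14 12)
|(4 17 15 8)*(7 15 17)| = 4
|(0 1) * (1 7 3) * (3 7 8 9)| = 5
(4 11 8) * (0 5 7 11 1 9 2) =(0 5 7 11 8 4 1 9 2) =[5, 9, 0, 3, 1, 7, 6, 11, 4, 2, 10, 8]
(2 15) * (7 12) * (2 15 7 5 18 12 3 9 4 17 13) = (2 7 3 9 4 17 13)(5 18 12) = [0, 1, 7, 9, 17, 18, 6, 3, 8, 4, 10, 11, 5, 2, 14, 15, 16, 13, 12]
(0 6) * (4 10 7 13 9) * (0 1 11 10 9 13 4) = (13)(0 6 1 11 10 7 4 9) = [6, 11, 2, 3, 9, 5, 1, 4, 8, 0, 7, 10, 12, 13]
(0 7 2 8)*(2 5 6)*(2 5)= (0 7 2 8)(5 6)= [7, 1, 8, 3, 4, 6, 5, 2, 0]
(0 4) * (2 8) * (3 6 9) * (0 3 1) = [4, 0, 8, 6, 3, 5, 9, 7, 2, 1] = (0 4 3 6 9 1)(2 8)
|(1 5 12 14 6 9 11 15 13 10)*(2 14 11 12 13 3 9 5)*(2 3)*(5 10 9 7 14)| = 42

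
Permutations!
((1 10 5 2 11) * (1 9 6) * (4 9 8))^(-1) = (1 6 9 4 8 11 2 5 10)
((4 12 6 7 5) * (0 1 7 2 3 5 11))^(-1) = (0 11 7 1)(2 6 12 4 5 3)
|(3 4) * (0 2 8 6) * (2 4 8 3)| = |(0 4 2 3 8 6)| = 6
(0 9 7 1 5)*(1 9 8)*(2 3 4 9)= (0 8 1 5)(2 3 4 9 7)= [8, 5, 3, 4, 9, 0, 6, 2, 1, 7]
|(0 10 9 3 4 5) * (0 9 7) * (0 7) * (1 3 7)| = |(0 10)(1 3 4 5 9 7)| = 6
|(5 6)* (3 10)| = |(3 10)(5 6)| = 2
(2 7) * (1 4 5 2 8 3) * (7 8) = (1 4 5 2 8 3) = [0, 4, 8, 1, 5, 2, 6, 7, 3]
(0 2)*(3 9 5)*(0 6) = (0 2 6)(3 9 5) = [2, 1, 6, 9, 4, 3, 0, 7, 8, 5]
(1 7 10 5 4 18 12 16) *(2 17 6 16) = (1 7 10 5 4 18 12 2 17 6 16) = [0, 7, 17, 3, 18, 4, 16, 10, 8, 9, 5, 11, 2, 13, 14, 15, 1, 6, 12]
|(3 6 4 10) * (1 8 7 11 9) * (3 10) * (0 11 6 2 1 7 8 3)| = |(0 11 9 7 6 4)(1 3 2)| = 6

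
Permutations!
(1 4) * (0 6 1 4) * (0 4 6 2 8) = (0 2 8)(1 4 6) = [2, 4, 8, 3, 6, 5, 1, 7, 0]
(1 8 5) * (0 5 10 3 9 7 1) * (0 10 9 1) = (0 5 10 3 1 8 9 7) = [5, 8, 2, 1, 4, 10, 6, 0, 9, 7, 3]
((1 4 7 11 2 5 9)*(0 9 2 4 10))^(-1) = ((0 9 1 10)(2 5)(4 7 11))^(-1) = (0 10 1 9)(2 5)(4 11 7)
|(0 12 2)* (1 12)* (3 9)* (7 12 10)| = 6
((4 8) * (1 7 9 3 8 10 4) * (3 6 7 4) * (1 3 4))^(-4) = (10)(6 9 7)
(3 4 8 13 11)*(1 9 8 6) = [0, 9, 2, 4, 6, 5, 1, 7, 13, 8, 10, 3, 12, 11] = (1 9 8 13 11 3 4 6)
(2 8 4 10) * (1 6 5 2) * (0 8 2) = (0 8 4 10 1 6 5) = [8, 6, 2, 3, 10, 0, 5, 7, 4, 9, 1]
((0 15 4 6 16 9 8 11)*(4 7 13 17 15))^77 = ((0 4 6 16 9 8 11)(7 13 17 15))^77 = (7 13 17 15)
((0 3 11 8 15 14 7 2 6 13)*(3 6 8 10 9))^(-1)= ((0 6 13)(2 8 15 14 7)(3 11 10 9))^(-1)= (0 13 6)(2 7 14 15 8)(3 9 10 11)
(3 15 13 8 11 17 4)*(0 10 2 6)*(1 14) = [10, 14, 6, 15, 3, 5, 0, 7, 11, 9, 2, 17, 12, 8, 1, 13, 16, 4] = (0 10 2 6)(1 14)(3 15 13 8 11 17 4)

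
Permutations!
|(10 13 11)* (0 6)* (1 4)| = 6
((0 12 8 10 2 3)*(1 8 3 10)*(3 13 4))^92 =((0 12 13 4 3)(1 8)(2 10))^92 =(0 13 3 12 4)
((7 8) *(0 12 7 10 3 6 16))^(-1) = (0 16 6 3 10 8 7 12)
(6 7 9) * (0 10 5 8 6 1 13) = (0 10 5 8 6 7 9 1 13) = [10, 13, 2, 3, 4, 8, 7, 9, 6, 1, 5, 11, 12, 0]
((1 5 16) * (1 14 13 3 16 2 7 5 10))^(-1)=(1 10)(2 5 7)(3 13 14 16)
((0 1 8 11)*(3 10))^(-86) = ((0 1 8 11)(3 10))^(-86) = (0 8)(1 11)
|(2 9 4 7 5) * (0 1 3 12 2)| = 9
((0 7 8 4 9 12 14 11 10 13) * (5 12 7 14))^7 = (0 11 13 14 10)(4 8 7 9)(5 12)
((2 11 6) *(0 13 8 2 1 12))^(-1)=(0 12 1 6 11 2 8 13)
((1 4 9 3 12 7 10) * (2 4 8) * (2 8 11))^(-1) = ((1 11 2 4 9 3 12 7 10))^(-1) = (1 10 7 12 3 9 4 2 11)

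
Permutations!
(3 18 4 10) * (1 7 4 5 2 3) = [0, 7, 3, 18, 10, 2, 6, 4, 8, 9, 1, 11, 12, 13, 14, 15, 16, 17, 5] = (1 7 4 10)(2 3 18 5)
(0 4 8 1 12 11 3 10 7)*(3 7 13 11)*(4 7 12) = (0 7)(1 4 8)(3 10 13 11 12) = [7, 4, 2, 10, 8, 5, 6, 0, 1, 9, 13, 12, 3, 11]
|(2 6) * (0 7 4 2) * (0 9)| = 6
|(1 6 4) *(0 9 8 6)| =6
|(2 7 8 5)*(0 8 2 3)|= |(0 8 5 3)(2 7)|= 4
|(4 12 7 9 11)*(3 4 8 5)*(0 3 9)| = |(0 3 4 12 7)(5 9 11 8)| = 20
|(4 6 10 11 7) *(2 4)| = |(2 4 6 10 11 7)| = 6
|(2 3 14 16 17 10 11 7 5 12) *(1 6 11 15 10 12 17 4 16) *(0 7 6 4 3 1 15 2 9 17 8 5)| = 24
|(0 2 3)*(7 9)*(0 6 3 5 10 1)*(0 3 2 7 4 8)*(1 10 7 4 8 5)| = |(10)(0 4 5 7 9 8)(1 3 6 2)| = 12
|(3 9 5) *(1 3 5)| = |(1 3 9)| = 3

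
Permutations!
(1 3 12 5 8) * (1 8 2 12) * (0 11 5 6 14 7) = (0 11 5 2 12 6 14 7)(1 3) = [11, 3, 12, 1, 4, 2, 14, 0, 8, 9, 10, 5, 6, 13, 7]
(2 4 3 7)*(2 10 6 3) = (2 4)(3 7 10 6) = [0, 1, 4, 7, 2, 5, 3, 10, 8, 9, 6]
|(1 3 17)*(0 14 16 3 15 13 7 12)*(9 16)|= 11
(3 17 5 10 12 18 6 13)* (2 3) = [0, 1, 3, 17, 4, 10, 13, 7, 8, 9, 12, 11, 18, 2, 14, 15, 16, 5, 6] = (2 3 17 5 10 12 18 6 13)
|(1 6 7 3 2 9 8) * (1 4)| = |(1 6 7 3 2 9 8 4)| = 8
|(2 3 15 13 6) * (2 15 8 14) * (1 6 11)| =20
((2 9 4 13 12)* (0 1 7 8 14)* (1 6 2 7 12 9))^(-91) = (0 7 2 14 12 6 8 1)(4 9 13)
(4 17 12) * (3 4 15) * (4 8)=(3 8 4 17 12 15)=[0, 1, 2, 8, 17, 5, 6, 7, 4, 9, 10, 11, 15, 13, 14, 3, 16, 12]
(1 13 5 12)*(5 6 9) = [0, 13, 2, 3, 4, 12, 9, 7, 8, 5, 10, 11, 1, 6] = (1 13 6 9 5 12)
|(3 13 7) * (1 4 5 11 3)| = 7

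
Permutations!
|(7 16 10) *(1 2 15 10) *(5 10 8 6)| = 9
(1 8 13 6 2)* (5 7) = (1 8 13 6 2)(5 7) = [0, 8, 1, 3, 4, 7, 2, 5, 13, 9, 10, 11, 12, 6]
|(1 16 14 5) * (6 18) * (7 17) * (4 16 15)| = 6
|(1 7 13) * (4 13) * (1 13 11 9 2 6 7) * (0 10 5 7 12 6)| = |(13)(0 10 5 7 4 11 9 2)(6 12)| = 8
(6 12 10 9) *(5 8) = (5 8)(6 12 10 9) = [0, 1, 2, 3, 4, 8, 12, 7, 5, 6, 9, 11, 10]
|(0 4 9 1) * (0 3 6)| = |(0 4 9 1 3 6)| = 6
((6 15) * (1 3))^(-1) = (1 3)(6 15)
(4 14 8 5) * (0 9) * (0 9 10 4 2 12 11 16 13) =(0 10 4 14 8 5 2 12 11 16 13) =[10, 1, 12, 3, 14, 2, 6, 7, 5, 9, 4, 16, 11, 0, 8, 15, 13]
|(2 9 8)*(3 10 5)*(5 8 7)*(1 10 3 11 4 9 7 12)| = 10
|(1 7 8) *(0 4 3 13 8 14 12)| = 9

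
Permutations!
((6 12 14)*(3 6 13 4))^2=(3 12 13)(4 6 14)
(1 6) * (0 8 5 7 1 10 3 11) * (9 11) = (0 8 5 7 1 6 10 3 9 11) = [8, 6, 2, 9, 4, 7, 10, 1, 5, 11, 3, 0]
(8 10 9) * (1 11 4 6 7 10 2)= (1 11 4 6 7 10 9 8 2)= [0, 11, 1, 3, 6, 5, 7, 10, 2, 8, 9, 4]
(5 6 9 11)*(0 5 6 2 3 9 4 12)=(0 5 2 3 9 11 6 4 12)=[5, 1, 3, 9, 12, 2, 4, 7, 8, 11, 10, 6, 0]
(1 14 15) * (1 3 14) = (3 14 15) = [0, 1, 2, 14, 4, 5, 6, 7, 8, 9, 10, 11, 12, 13, 15, 3]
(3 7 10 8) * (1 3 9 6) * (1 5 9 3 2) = (1 2)(3 7 10 8)(5 9 6) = [0, 2, 1, 7, 4, 9, 5, 10, 3, 6, 8]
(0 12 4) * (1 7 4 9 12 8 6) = [8, 7, 2, 3, 0, 5, 1, 4, 6, 12, 10, 11, 9] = (0 8 6 1 7 4)(9 12)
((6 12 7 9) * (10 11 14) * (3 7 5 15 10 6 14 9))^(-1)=((3 7)(5 15 10 11 9 14 6 12))^(-1)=(3 7)(5 12 6 14 9 11 10 15)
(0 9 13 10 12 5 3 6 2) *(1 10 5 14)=(0 9 13 5 3 6 2)(1 10 12 14)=[9, 10, 0, 6, 4, 3, 2, 7, 8, 13, 12, 11, 14, 5, 1]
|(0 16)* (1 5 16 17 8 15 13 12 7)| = 10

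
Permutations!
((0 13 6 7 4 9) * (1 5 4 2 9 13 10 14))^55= ((0 10 14 1 5 4 13 6 7 2 9))^55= (14)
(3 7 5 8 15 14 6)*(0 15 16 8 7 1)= (0 15 14 6 3 1)(5 7)(8 16)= [15, 0, 2, 1, 4, 7, 3, 5, 16, 9, 10, 11, 12, 13, 6, 14, 8]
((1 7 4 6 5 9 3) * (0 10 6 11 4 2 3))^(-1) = (0 9 5 6 10)(1 3 2 7)(4 11)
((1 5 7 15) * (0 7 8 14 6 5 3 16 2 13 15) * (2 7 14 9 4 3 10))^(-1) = ((0 14 6 5 8 9 4 3 16 7)(1 10 2 13 15))^(-1) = (0 7 16 3 4 9 8 5 6 14)(1 15 13 2 10)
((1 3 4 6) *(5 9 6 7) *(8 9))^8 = ((1 3 4 7 5 8 9 6))^8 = (9)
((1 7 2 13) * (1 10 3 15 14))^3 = ((1 7 2 13 10 3 15 14))^3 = (1 13 15 7 10 14 2 3)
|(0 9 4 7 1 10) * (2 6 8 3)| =|(0 9 4 7 1 10)(2 6 8 3)| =12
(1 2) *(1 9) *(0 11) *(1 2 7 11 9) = (0 9 2 1 7 11) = [9, 7, 1, 3, 4, 5, 6, 11, 8, 2, 10, 0]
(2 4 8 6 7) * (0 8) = (0 8 6 7 2 4) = [8, 1, 4, 3, 0, 5, 7, 2, 6]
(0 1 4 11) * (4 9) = [1, 9, 2, 3, 11, 5, 6, 7, 8, 4, 10, 0] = (0 1 9 4 11)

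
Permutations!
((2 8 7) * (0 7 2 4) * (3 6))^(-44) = ((0 7 4)(2 8)(3 6))^(-44) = (8)(0 7 4)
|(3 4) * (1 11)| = 2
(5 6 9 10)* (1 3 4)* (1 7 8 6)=(1 3 4 7 8 6 9 10 5)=[0, 3, 2, 4, 7, 1, 9, 8, 6, 10, 5]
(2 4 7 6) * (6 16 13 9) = [0, 1, 4, 3, 7, 5, 2, 16, 8, 6, 10, 11, 12, 9, 14, 15, 13] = (2 4 7 16 13 9 6)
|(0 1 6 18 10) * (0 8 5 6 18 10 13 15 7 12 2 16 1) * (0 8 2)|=|(0 8 5 6 10 2 16 1 18 13 15 7 12)|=13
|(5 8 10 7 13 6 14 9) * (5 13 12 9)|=|(5 8 10 7 12 9 13 6 14)|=9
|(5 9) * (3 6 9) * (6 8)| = |(3 8 6 9 5)| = 5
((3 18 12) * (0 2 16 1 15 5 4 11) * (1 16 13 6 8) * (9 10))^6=((0 2 13 6 8 1 15 5 4 11)(3 18 12)(9 10))^6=(18)(0 15 13 4 8)(1 2 5 6 11)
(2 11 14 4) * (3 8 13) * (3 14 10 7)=(2 11 10 7 3 8 13 14 4)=[0, 1, 11, 8, 2, 5, 6, 3, 13, 9, 7, 10, 12, 14, 4]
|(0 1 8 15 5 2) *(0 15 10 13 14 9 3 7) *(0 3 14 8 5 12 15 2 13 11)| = |(0 1 5 13 8 10 11)(3 7)(9 14)(12 15)| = 14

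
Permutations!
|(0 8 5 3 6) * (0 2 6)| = 4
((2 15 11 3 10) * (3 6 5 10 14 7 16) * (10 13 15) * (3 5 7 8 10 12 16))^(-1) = ((2 12 16 5 13 15 11 6 7 3 14 8 10))^(-1) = (2 10 8 14 3 7 6 11 15 13 5 16 12)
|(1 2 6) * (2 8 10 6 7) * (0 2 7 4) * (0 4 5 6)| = 7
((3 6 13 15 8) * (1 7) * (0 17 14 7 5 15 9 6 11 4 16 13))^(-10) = (0 5 4)(1 11 6)(3 9 7)(8 13 14)(15 16 17)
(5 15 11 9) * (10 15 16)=(5 16 10 15 11 9)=[0, 1, 2, 3, 4, 16, 6, 7, 8, 5, 15, 9, 12, 13, 14, 11, 10]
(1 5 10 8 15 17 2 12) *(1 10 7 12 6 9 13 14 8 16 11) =(1 5 7 12 10 16 11)(2 6 9 13 14 8 15 17) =[0, 5, 6, 3, 4, 7, 9, 12, 15, 13, 16, 1, 10, 14, 8, 17, 11, 2]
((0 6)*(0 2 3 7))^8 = ((0 6 2 3 7))^8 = (0 3 6 7 2)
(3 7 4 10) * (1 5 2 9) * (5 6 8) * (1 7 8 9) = (1 6 9 7 4 10 3 8 5 2) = [0, 6, 1, 8, 10, 2, 9, 4, 5, 7, 3]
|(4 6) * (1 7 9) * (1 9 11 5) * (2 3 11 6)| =|(1 7 6 4 2 3 11 5)| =8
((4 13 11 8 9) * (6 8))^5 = ((4 13 11 6 8 9))^5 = (4 9 8 6 11 13)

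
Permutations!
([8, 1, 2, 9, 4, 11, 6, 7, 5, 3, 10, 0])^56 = (11)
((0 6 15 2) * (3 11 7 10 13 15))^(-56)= ((0 6 3 11 7 10 13 15 2))^(-56)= (0 15 10 11 6 2 13 7 3)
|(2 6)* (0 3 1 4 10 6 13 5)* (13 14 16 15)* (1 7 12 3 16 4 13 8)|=|(0 16 15 8 1 13 5)(2 14 4 10 6)(3 7 12)|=105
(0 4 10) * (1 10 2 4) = (0 1 10)(2 4) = [1, 10, 4, 3, 2, 5, 6, 7, 8, 9, 0]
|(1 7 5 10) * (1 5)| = 2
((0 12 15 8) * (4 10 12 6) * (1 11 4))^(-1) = (0 8 15 12 10 4 11 1 6)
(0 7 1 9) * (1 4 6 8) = [7, 9, 2, 3, 6, 5, 8, 4, 1, 0] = (0 7 4 6 8 1 9)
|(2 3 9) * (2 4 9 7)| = |(2 3 7)(4 9)| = 6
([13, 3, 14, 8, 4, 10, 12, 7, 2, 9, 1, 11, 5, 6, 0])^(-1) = (0 14 2 8 3 1 10 5 12 6 13)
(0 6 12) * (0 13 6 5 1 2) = [5, 2, 0, 3, 4, 1, 12, 7, 8, 9, 10, 11, 13, 6] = (0 5 1 2)(6 12 13)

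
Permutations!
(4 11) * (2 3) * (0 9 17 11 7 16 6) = (0 9 17 11 4 7 16 6)(2 3) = [9, 1, 3, 2, 7, 5, 0, 16, 8, 17, 10, 4, 12, 13, 14, 15, 6, 11]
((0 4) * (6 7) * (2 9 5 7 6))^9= (0 4)(2 9 5 7)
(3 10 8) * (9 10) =(3 9 10 8) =[0, 1, 2, 9, 4, 5, 6, 7, 3, 10, 8]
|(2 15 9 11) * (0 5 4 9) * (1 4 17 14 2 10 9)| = 6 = |(0 5 17 14 2 15)(1 4)(9 11 10)|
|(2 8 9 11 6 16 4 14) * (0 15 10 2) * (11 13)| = |(0 15 10 2 8 9 13 11 6 16 4 14)| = 12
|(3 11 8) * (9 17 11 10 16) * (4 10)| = |(3 4 10 16 9 17 11 8)| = 8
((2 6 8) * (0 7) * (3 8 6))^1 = (0 7)(2 3 8)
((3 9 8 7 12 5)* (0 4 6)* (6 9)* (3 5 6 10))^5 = ((0 4 9 8 7 12 6)(3 10))^5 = (0 12 8 4 6 7 9)(3 10)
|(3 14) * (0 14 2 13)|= 5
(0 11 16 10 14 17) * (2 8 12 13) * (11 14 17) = (0 14 11 16 10 17)(2 8 12 13) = [14, 1, 8, 3, 4, 5, 6, 7, 12, 9, 17, 16, 13, 2, 11, 15, 10, 0]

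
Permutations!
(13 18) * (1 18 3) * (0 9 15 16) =(0 9 15 16)(1 18 13 3) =[9, 18, 2, 1, 4, 5, 6, 7, 8, 15, 10, 11, 12, 3, 14, 16, 0, 17, 13]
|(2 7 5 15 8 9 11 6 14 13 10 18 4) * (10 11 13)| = 13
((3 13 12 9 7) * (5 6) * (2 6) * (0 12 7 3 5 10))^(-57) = (0 3 5 10 9 7 6 12 13 2)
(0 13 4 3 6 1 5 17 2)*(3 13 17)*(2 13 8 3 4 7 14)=(0 17 13 7 14 2)(1 5 4 8 3 6)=[17, 5, 0, 6, 8, 4, 1, 14, 3, 9, 10, 11, 12, 7, 2, 15, 16, 13]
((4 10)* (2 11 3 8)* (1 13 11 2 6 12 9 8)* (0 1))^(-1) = ((0 1 13 11 3)(4 10)(6 12 9 8))^(-1) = (0 3 11 13 1)(4 10)(6 8 9 12)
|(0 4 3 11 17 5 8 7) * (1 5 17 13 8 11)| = |(17)(0 4 3 1 5 11 13 8 7)| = 9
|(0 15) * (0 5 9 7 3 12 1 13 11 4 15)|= |(1 13 11 4 15 5 9 7 3 12)|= 10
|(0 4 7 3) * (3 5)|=|(0 4 7 5 3)|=5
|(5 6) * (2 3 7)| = 6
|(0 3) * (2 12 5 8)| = 4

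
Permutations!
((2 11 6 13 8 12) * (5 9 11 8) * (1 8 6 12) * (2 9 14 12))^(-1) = (1 8)(2 11 9 12 14 5 13 6)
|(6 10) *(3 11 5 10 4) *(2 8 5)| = |(2 8 5 10 6 4 3 11)| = 8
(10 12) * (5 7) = (5 7)(10 12) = [0, 1, 2, 3, 4, 7, 6, 5, 8, 9, 12, 11, 10]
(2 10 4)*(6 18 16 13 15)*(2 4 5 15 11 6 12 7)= (2 10 5 15 12 7)(6 18 16 13 11)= [0, 1, 10, 3, 4, 15, 18, 2, 8, 9, 5, 6, 7, 11, 14, 12, 13, 17, 16]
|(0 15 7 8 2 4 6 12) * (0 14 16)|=|(0 15 7 8 2 4 6 12 14 16)|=10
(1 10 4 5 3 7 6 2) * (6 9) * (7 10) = (1 7 9 6 2)(3 10 4 5) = [0, 7, 1, 10, 5, 3, 2, 9, 8, 6, 4]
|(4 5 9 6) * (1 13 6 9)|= |(1 13 6 4 5)|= 5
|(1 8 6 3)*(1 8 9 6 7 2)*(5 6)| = |(1 9 5 6 3 8 7 2)| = 8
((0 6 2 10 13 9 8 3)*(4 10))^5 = (0 13 6 9 2 8 4 3 10)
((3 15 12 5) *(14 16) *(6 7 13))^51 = (3 5 12 15)(14 16)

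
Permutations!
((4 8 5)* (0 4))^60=(8)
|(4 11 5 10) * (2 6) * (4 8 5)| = |(2 6)(4 11)(5 10 8)| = 6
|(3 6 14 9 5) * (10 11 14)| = |(3 6 10 11 14 9 5)| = 7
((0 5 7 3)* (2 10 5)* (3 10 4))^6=(10)(0 4)(2 3)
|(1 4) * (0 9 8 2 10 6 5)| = 14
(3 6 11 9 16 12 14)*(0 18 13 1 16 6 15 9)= [18, 16, 2, 15, 4, 5, 11, 7, 8, 6, 10, 0, 14, 1, 3, 9, 12, 17, 13]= (0 18 13 1 16 12 14 3 15 9 6 11)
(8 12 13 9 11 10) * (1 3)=(1 3)(8 12 13 9 11 10)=[0, 3, 2, 1, 4, 5, 6, 7, 12, 11, 8, 10, 13, 9]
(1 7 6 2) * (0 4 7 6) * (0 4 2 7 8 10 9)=(0 2 1 6 7 4 8 10 9)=[2, 6, 1, 3, 8, 5, 7, 4, 10, 0, 9]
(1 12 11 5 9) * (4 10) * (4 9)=(1 12 11 5 4 10 9)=[0, 12, 2, 3, 10, 4, 6, 7, 8, 1, 9, 5, 11]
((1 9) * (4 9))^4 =(1 4 9)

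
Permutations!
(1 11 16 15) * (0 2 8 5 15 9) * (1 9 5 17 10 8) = (0 2 1 11 16 5 15 9)(8 17 10) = [2, 11, 1, 3, 4, 15, 6, 7, 17, 0, 8, 16, 12, 13, 14, 9, 5, 10]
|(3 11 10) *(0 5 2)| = 3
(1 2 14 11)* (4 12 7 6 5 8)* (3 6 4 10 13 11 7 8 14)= (1 2 3 6 5 14 7 4 12 8 10 13 11)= [0, 2, 3, 6, 12, 14, 5, 4, 10, 9, 13, 1, 8, 11, 7]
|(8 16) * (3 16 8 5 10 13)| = 5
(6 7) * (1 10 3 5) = (1 10 3 5)(6 7) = [0, 10, 2, 5, 4, 1, 7, 6, 8, 9, 3]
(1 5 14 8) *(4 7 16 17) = (1 5 14 8)(4 7 16 17) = [0, 5, 2, 3, 7, 14, 6, 16, 1, 9, 10, 11, 12, 13, 8, 15, 17, 4]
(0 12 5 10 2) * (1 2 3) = [12, 2, 0, 1, 4, 10, 6, 7, 8, 9, 3, 11, 5] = (0 12 5 10 3 1 2)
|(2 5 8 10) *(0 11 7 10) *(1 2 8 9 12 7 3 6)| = 12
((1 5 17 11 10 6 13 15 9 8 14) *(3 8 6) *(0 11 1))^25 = (0 11 10 3 8 14)(1 5 17)(6 13 15 9)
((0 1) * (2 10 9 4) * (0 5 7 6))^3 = ((0 1 5 7 6)(2 10 9 4))^3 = (0 7 1 6 5)(2 4 9 10)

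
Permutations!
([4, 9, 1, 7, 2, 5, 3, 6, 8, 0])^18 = [1, 4, 0, 3, 9, 5, 6, 7, 8, 2]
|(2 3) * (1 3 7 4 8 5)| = 7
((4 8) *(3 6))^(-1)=((3 6)(4 8))^(-1)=(3 6)(4 8)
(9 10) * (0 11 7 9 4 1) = [11, 0, 2, 3, 1, 5, 6, 9, 8, 10, 4, 7] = (0 11 7 9 10 4 1)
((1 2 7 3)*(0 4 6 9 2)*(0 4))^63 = (9)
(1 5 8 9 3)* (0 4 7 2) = (0 4 7 2)(1 5 8 9 3) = [4, 5, 0, 1, 7, 8, 6, 2, 9, 3]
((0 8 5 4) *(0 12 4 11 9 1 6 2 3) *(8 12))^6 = (0 9 12 1 4 6 8 2 5 3 11)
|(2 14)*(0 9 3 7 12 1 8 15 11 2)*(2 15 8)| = |(0 9 3 7 12 1 2 14)(11 15)| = 8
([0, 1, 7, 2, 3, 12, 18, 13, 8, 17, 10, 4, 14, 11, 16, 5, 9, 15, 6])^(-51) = (2 11)(3 13)(4 7)(5 17 16 12 15 9 14)(6 18)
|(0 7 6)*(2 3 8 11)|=12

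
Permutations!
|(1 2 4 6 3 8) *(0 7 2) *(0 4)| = 15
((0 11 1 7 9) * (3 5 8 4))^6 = ((0 11 1 7 9)(3 5 8 4))^6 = (0 11 1 7 9)(3 8)(4 5)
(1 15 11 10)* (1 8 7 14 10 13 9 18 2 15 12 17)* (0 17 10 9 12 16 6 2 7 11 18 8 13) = (0 17 1 16 6 2 15 18 7 14 9 8 11)(10 13 12) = [17, 16, 15, 3, 4, 5, 2, 14, 11, 8, 13, 0, 10, 12, 9, 18, 6, 1, 7]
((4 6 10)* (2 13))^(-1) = ((2 13)(4 6 10))^(-1) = (2 13)(4 10 6)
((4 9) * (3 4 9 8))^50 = (9)(3 8 4)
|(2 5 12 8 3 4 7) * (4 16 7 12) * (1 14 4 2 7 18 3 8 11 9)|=6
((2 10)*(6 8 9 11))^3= ((2 10)(6 8 9 11))^3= (2 10)(6 11 9 8)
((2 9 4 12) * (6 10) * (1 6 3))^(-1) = (1 3 10 6)(2 12 4 9)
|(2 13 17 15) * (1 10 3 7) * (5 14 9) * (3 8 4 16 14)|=|(1 10 8 4 16 14 9 5 3 7)(2 13 17 15)|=20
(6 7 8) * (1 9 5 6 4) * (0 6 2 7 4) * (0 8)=(0 6 4 1 9 5 2 7)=[6, 9, 7, 3, 1, 2, 4, 0, 8, 5]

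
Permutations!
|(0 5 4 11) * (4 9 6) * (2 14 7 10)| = |(0 5 9 6 4 11)(2 14 7 10)| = 12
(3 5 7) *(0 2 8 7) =[2, 1, 8, 5, 4, 0, 6, 3, 7] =(0 2 8 7 3 5)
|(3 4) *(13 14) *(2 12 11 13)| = 10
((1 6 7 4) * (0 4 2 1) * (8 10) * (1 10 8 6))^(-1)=(0 4)(2 7 6 10)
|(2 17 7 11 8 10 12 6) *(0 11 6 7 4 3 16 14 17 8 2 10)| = |(0 11 2 8)(3 16 14 17 4)(6 10 12 7)| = 20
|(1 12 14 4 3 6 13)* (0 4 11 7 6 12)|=|(0 4 3 12 14 11 7 6 13 1)|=10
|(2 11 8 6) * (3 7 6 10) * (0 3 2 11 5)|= 9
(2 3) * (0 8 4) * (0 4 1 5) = [8, 5, 3, 2, 4, 0, 6, 7, 1] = (0 8 1 5)(2 3)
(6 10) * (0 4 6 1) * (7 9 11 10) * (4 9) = (0 9 11 10 1)(4 6 7) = [9, 0, 2, 3, 6, 5, 7, 4, 8, 11, 1, 10]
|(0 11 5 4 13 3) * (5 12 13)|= |(0 11 12 13 3)(4 5)|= 10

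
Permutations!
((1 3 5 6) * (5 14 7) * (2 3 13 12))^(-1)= (1 6 5 7 14 3 2 12 13)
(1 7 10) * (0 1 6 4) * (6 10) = (10)(0 1 7 6 4) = [1, 7, 2, 3, 0, 5, 4, 6, 8, 9, 10]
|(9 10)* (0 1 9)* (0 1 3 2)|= 3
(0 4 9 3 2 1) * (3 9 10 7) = (0 4 10 7 3 2 1) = [4, 0, 1, 2, 10, 5, 6, 3, 8, 9, 7]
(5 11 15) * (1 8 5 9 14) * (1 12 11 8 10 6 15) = (1 10 6 15 9 14 12 11)(5 8) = [0, 10, 2, 3, 4, 8, 15, 7, 5, 14, 6, 1, 11, 13, 12, 9]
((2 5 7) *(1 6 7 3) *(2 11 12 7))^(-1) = (1 3 5 2 6)(7 12 11)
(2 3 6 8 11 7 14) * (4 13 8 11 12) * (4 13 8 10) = (2 3 6 11 7 14)(4 8 12 13 10) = [0, 1, 3, 6, 8, 5, 11, 14, 12, 9, 4, 7, 13, 10, 2]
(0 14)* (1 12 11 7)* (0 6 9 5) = [14, 12, 2, 3, 4, 0, 9, 1, 8, 5, 10, 7, 11, 13, 6] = (0 14 6 9 5)(1 12 11 7)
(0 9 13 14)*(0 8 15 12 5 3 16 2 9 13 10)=[13, 1, 9, 16, 4, 3, 6, 7, 15, 10, 0, 11, 5, 14, 8, 12, 2]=(0 13 14 8 15 12 5 3 16 2 9 10)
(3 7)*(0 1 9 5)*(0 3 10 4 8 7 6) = [1, 9, 2, 6, 8, 3, 0, 10, 7, 5, 4] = (0 1 9 5 3 6)(4 8 7 10)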